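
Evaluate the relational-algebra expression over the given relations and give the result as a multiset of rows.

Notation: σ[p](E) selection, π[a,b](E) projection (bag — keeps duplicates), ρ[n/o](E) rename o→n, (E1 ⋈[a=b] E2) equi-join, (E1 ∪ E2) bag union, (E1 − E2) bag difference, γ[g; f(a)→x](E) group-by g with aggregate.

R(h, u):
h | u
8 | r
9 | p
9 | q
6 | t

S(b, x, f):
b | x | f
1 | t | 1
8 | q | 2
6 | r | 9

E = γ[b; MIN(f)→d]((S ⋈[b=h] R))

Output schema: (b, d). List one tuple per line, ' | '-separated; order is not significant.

Subexpression sizes:
  S → 3
  R → 4
  (S ⋈[b=h] R) → 2
  γ[b; MIN(f)→d]((S ⋈[b=h] R)) → 2

== RESULT ==
b | d
6 | 9
8 | 2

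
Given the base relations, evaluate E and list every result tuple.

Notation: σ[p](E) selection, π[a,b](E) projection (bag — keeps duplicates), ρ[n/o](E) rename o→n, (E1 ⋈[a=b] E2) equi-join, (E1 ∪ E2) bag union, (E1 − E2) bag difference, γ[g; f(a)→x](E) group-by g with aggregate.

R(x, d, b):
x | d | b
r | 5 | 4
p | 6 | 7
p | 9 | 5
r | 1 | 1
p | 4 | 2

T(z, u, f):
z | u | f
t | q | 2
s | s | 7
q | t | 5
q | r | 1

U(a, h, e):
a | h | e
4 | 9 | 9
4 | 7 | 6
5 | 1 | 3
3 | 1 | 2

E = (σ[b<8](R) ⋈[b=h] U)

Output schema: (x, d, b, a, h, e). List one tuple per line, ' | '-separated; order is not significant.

Row counts bottom-up:
  R → 5
  σ[b<8](R) → 5
  U → 4
  (σ[b<8](R) ⋈[b=h] U) → 3

== RESULT ==
x | d | b | a | h | e
p | 6 | 7 | 4 | 7 | 6
r | 1 | 1 | 3 | 1 | 2
r | 1 | 1 | 5 | 1 | 3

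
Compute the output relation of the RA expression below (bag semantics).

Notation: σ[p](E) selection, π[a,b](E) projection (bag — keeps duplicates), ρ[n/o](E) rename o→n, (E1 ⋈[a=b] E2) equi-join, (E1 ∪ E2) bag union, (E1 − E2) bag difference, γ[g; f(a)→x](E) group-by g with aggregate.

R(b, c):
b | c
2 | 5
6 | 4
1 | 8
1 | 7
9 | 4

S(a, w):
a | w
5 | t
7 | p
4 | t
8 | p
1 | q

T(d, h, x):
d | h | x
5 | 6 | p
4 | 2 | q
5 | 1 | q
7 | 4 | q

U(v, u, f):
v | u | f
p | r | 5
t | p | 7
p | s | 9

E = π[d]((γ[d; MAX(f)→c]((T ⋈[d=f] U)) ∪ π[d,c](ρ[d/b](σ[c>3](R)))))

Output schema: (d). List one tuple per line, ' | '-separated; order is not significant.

Row counts bottom-up:
  T → 4
  U → 3
  (T ⋈[d=f] U) → 3
  γ[d; MAX(f)→c]((T ⋈[d=f] U)) → 2
  R → 5
  σ[c>3](R) → 5
  ρ[d/b](σ[c>3](R)) → 5
  π[d,c](ρ[d/b](σ[c>3](R))) → 5
  (γ[d; MAX(f)→c]((T ⋈[d=f] U)) ∪ π[d,c](ρ[d/b](σ[c>3](R)))) → 7
  π[d]((γ[d; MAX(f)→c]((T ⋈[d=f] U)) ∪ π[d,c](ρ[d/b](σ[c>3](R))))) → 7

== RESULT ==
d
1
1
2
5
6
7
9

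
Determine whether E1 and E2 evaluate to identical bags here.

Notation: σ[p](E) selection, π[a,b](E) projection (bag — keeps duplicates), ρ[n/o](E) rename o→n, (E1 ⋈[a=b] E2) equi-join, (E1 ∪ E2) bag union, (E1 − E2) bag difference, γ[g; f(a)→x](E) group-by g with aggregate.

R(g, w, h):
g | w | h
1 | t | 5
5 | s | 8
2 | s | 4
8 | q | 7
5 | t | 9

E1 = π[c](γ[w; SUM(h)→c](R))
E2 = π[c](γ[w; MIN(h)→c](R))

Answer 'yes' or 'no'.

E1 row counts bottom-up:
  R → 5
  γ[w; SUM(h)→c](R) → 3
  π[c](γ[w; SUM(h)→c](R)) → 3
E2 row counts bottom-up:
  R → 5
  γ[w; MIN(h)→c](R) → 3
  π[c](γ[w; MIN(h)→c](R)) → 3

E1 result:
c
7
12
14
E2 result:
c
4
5
7
Witness: (12,) appears 1× in E1 but 0× in E2.

no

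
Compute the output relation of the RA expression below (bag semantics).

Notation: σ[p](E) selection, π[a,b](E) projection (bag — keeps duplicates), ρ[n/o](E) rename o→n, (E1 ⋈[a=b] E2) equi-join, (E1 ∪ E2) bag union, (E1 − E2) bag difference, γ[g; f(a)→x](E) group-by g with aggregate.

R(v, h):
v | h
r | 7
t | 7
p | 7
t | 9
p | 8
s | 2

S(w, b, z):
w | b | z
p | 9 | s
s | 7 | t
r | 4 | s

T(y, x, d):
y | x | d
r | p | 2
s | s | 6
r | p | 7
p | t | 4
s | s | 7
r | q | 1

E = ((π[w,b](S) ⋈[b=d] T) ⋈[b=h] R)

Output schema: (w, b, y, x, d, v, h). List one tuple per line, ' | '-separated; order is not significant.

Stepwise |·|:
  S → 3
  π[w,b](S) → 3
  T → 6
  (π[w,b](S) ⋈[b=d] T) → 3
  R → 6
  ((π[w,b](S) ⋈[b=d] T) ⋈[b=h] R) → 6

== RESULT ==
w | b | y | x | d | v | h
s | 7 | r | p | 7 | p | 7
s | 7 | r | p | 7 | r | 7
s | 7 | r | p | 7 | t | 7
s | 7 | s | s | 7 | p | 7
s | 7 | s | s | 7 | r | 7
s | 7 | s | s | 7 | t | 7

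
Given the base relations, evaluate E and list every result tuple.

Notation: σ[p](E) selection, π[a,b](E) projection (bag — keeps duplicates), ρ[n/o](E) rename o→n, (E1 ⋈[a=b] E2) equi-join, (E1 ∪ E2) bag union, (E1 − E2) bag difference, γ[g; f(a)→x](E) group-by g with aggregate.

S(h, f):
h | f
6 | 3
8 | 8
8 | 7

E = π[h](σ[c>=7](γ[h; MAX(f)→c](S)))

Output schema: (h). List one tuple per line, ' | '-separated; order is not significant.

Subexpression sizes:
  S → 3
  γ[h; MAX(f)→c](S) → 2
  σ[c>=7](γ[h; MAX(f)→c](S)) → 1
  π[h](σ[c>=7](γ[h; MAX(f)→c](S))) → 1

== RESULT ==
h
8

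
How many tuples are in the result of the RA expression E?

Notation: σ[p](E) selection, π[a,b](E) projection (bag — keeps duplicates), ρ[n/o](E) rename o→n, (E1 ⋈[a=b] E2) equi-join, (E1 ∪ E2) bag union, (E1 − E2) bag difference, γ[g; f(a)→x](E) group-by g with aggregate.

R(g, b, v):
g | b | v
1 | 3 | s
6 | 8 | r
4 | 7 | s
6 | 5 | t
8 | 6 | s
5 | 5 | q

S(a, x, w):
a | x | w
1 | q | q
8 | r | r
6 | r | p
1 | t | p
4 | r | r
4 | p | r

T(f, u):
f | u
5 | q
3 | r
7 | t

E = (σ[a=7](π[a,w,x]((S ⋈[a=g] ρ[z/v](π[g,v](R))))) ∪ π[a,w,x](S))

Row counts bottom-up:
  S → 6
  R → 6
  π[g,v](R) → 6
  ρ[z/v](π[g,v](R)) → 6
  (S ⋈[a=g] ρ[z/v](π[g,v](R))) → 7
  π[a,w,x]((S ⋈[a=g] ρ[z/v](π[g,v](R)))) → 7
  σ[a=7](π[a,w,x]((S ⋈[a=g] ρ[z/v](π[g,v](R))))) → 0
  S → 6
  π[a,w,x](S) → 6
  (σ[a=7](π[a,w,x]((S ⋈[a=g] ρ[z/v](π[g,v](R))))) ∪ π[a,w,x](S)) → 6

|E| = 6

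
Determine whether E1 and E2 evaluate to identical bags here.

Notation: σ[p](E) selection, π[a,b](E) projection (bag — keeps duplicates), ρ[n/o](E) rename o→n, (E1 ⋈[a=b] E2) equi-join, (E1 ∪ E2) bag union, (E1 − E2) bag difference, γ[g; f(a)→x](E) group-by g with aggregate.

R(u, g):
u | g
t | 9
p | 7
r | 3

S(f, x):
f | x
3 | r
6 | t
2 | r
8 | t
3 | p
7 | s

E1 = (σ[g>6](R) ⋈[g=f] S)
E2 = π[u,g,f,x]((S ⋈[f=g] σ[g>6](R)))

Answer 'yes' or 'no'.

E1 subexpression sizes:
  R → 3
  σ[g>6](R) → 2
  S → 6
  (σ[g>6](R) ⋈[g=f] S) → 1
E2 subexpression sizes:
  S → 6
  R → 3
  σ[g>6](R) → 2
  (S ⋈[f=g] σ[g>6](R)) → 1
  π[u,g,f,x]((S ⋈[f=g] σ[g>6](R))) → 1

E1 and E2 produce the same multiset:
u | g | f | x
p | 7 | 7 | s

yes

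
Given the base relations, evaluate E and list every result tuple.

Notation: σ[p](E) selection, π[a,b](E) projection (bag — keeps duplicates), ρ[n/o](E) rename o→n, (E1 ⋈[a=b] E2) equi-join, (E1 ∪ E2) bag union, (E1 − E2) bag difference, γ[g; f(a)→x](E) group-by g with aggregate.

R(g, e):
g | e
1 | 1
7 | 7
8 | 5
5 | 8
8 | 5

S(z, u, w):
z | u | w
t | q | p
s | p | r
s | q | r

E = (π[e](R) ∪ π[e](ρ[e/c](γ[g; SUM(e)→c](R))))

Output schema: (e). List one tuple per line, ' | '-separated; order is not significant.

Stepwise |·|:
  R → 5
  π[e](R) → 5
  R → 5
  γ[g; SUM(e)→c](R) → 4
  ρ[e/c](γ[g; SUM(e)→c](R)) → 4
  π[e](ρ[e/c](γ[g; SUM(e)→c](R))) → 4
  (π[e](R) ∪ π[e](ρ[e/c](γ[g; SUM(e)→c](R)))) → 9

== RESULT ==
e
1
1
5
5
7
7
8
8
10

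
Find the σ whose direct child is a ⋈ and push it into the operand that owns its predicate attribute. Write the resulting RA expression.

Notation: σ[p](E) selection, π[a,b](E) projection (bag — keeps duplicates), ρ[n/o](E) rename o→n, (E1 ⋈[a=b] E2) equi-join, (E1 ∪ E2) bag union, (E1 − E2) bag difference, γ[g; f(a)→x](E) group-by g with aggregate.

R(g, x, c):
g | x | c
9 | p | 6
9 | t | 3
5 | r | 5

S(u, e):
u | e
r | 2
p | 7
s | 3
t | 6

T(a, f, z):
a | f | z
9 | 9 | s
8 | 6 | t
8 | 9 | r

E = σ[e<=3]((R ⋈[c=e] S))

σ filters on e, owned by the right side.
E' = (R ⋈[c=e] σ[e<=3](S))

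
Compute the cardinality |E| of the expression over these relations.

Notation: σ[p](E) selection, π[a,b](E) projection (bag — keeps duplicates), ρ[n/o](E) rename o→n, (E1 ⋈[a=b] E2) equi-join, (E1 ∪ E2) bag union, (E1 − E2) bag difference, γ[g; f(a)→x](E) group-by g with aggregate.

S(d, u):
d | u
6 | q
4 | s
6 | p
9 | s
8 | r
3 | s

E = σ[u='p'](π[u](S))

Stepwise |·|:
  S → 6
  π[u](S) → 6
  σ[u='p'](π[u](S)) → 1

|E| = 1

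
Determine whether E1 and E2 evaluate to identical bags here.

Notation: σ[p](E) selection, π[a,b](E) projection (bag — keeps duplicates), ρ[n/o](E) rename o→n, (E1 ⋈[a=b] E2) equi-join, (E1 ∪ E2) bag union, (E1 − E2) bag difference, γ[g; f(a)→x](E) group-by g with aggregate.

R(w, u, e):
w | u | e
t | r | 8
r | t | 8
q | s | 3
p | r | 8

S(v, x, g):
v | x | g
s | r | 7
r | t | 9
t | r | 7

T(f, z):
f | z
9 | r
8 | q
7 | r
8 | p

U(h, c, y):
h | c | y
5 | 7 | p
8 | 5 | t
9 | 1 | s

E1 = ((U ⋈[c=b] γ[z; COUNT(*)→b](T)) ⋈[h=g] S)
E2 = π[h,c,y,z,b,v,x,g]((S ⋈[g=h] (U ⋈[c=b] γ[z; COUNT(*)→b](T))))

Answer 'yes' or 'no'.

E1 per-node cardinality:
  U → 3
  T → 4
  γ[z; COUNT(*)→b](T) → 3
  (U ⋈[c=b] γ[z; COUNT(*)→b](T)) → 2
  S → 3
  ((U ⋈[c=b] γ[z; COUNT(*)→b](T)) ⋈[h=g] S) → 2
E2 per-node cardinality:
  S → 3
  U → 3
  T → 4
  γ[z; COUNT(*)→b](T) → 3
  (U ⋈[c=b] γ[z; COUNT(*)→b](T)) → 2
  (S ⋈[g=h] (U ⋈[c=b] γ[z; COUNT(*)→b](T))) → 2
  π[h,c,y,z,b,v,x,g]((S ⋈[g=h] (U ⋈[c=b] γ[z; COUNT(*)→b](T)))) → 2

E1 and E2 produce the same multiset:
h | c | y | z | b | v | x | g
9 | 1 | s | p | 1 | r | t | 9
9 | 1 | s | q | 1 | r | t | 9

yes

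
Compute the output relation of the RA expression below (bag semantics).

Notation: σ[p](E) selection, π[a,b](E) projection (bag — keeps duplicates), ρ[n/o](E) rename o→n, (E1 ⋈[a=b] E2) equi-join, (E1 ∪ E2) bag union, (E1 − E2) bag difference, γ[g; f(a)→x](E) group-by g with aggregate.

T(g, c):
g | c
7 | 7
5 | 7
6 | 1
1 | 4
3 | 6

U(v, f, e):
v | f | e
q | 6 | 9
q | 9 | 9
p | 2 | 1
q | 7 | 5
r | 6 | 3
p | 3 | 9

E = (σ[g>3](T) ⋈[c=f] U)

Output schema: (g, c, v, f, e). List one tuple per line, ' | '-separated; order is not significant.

Per-node cardinality:
  T → 5
  σ[g>3](T) → 3
  U → 6
  (σ[g>3](T) ⋈[c=f] U) → 2

== RESULT ==
g | c | v | f | e
5 | 7 | q | 7 | 5
7 | 7 | q | 7 | 5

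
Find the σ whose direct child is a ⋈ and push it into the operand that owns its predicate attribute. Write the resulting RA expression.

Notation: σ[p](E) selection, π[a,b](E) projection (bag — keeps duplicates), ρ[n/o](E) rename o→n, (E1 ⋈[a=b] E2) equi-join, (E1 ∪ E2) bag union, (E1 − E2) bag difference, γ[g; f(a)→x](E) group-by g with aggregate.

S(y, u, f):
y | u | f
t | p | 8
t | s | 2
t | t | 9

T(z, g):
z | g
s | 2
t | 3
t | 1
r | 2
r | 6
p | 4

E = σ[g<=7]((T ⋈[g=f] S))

σ filters on g, owned by the left side.
E' = (σ[g<=7](T) ⋈[g=f] S)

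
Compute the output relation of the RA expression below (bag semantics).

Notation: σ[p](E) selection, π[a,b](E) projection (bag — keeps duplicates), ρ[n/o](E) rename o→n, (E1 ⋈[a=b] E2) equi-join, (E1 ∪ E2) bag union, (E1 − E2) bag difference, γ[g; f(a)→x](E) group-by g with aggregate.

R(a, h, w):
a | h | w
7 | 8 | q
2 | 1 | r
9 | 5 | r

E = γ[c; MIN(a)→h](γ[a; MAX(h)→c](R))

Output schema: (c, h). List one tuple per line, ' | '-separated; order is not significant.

Per-node cardinality:
  R → 3
  γ[a; MAX(h)→c](R) → 3
  γ[c; MIN(a)→h](γ[a; MAX(h)→c](R)) → 3

== RESULT ==
c | h
1 | 2
5 | 9
8 | 7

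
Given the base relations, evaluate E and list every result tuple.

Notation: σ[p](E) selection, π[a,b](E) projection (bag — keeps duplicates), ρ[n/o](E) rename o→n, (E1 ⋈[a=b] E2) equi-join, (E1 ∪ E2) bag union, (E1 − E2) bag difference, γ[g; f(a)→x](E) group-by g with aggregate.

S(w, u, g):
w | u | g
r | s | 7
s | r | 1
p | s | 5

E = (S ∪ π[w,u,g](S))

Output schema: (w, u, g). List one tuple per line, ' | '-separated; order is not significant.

Subexpression sizes:
  S → 3
  S → 3
  π[w,u,g](S) → 3
  (S ∪ π[w,u,g](S)) → 6

== RESULT ==
w | u | g
p | s | 5
p | s | 5
r | s | 7
r | s | 7
s | r | 1
s | r | 1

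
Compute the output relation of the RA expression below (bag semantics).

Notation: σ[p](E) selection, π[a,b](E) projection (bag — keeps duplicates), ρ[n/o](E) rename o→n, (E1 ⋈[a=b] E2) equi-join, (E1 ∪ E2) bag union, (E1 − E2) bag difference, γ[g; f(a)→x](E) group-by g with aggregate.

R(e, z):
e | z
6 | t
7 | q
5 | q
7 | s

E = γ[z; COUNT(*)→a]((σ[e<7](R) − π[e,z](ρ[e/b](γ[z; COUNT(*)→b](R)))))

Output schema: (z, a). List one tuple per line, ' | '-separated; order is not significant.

Subexpression sizes:
  R → 4
  σ[e<7](R) → 2
  R → 4
  γ[z; COUNT(*)→b](R) → 3
  ρ[e/b](γ[z; COUNT(*)→b](R)) → 3
  π[e,z](ρ[e/b](γ[z; COUNT(*)→b](R))) → 3
  (σ[e<7](R) − π[e,z](ρ[e/b](γ[z; COUNT(*)→b](R)))) → 2
  γ[z; COUNT(*)→a]((σ[e<7](R) − π[e,z](ρ[e/b](γ[z; COUNT(*)→b](R))))) → 2

== RESULT ==
z | a
q | 1
t | 1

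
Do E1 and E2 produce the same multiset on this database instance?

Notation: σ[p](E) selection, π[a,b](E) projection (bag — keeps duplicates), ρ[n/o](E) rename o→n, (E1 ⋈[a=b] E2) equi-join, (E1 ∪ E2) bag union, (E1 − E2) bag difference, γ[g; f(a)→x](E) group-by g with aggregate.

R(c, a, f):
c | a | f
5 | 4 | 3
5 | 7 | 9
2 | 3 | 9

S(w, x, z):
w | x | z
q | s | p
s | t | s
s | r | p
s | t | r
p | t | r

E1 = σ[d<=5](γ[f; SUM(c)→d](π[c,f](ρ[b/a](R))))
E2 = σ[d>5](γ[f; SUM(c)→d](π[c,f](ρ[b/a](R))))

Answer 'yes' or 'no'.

E1 stepwise |·|:
  R → 3
  ρ[b/a](R) → 3
  π[c,f](ρ[b/a](R)) → 3
  γ[f; SUM(c)→d](π[c,f](ρ[b/a](R))) → 2
  σ[d<=5](γ[f; SUM(c)→d](π[c,f](ρ[b/a](R)))) → 1
E2 stepwise |·|:
  R → 3
  ρ[b/a](R) → 3
  π[c,f](ρ[b/a](R)) → 3
  γ[f; SUM(c)→d](π[c,f](ρ[b/a](R))) → 2
  σ[d>5](γ[f; SUM(c)→d](π[c,f](ρ[b/a](R)))) → 1

E1 result:
f | d
3 | 5
E2 result:
f | d
9 | 7
Witness: (9, 7) appears 0× in E1 but 1× in E2.

no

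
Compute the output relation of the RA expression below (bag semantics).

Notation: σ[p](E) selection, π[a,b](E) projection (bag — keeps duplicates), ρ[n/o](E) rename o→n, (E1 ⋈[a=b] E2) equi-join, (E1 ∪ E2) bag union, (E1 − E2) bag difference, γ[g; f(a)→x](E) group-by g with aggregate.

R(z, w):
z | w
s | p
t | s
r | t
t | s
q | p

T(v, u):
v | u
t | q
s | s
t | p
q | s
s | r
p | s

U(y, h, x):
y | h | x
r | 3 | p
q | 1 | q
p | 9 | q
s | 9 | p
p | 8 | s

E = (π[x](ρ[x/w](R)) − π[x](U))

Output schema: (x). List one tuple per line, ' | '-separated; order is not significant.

Stepwise |·|:
  R → 5
  ρ[x/w](R) → 5
  π[x](ρ[x/w](R)) → 5
  U → 5
  π[x](U) → 5
  (π[x](ρ[x/w](R)) − π[x](U)) → 2

== RESULT ==
x
s
t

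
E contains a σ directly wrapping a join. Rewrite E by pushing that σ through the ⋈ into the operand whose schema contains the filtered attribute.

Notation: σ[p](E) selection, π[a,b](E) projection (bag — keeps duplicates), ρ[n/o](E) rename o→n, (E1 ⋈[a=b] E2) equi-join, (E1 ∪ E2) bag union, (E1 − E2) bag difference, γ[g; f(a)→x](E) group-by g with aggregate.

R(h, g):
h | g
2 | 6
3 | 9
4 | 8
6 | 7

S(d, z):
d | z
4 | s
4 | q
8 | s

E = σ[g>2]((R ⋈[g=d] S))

σ filters on g, owned by the left side.
E' = (σ[g>2](R) ⋈[g=d] S)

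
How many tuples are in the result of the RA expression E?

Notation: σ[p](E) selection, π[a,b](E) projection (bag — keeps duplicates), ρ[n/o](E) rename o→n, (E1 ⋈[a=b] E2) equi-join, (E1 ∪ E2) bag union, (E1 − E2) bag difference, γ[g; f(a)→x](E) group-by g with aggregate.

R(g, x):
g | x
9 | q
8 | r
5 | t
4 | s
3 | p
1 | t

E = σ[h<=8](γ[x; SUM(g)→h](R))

Row counts bottom-up:
  R → 6
  γ[x; SUM(g)→h](R) → 5
  σ[h<=8](γ[x; SUM(g)→h](R)) → 4

|E| = 4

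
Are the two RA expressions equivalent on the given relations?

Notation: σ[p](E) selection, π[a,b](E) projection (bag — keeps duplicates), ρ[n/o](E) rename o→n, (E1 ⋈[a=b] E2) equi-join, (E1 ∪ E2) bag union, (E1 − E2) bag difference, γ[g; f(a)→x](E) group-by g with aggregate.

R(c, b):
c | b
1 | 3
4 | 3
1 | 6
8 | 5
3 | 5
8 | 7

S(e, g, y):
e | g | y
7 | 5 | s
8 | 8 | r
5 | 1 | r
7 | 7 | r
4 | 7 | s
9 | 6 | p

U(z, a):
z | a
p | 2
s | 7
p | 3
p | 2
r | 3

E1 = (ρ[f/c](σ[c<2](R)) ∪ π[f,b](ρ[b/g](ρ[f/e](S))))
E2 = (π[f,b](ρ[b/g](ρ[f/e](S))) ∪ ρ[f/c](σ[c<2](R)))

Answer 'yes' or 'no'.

E1 subexpression sizes:
  R → 6
  σ[c<2](R) → 2
  ρ[f/c](σ[c<2](R)) → 2
  S → 6
  ρ[f/e](S) → 6
  ρ[b/g](ρ[f/e](S)) → 6
  π[f,b](ρ[b/g](ρ[f/e](S))) → 6
  (ρ[f/c](σ[c<2](R)) ∪ π[f,b](ρ[b/g](ρ[f/e](S)))) → 8
E2 subexpression sizes:
  S → 6
  ρ[f/e](S) → 6
  ρ[b/g](ρ[f/e](S)) → 6
  π[f,b](ρ[b/g](ρ[f/e](S))) → 6
  R → 6
  σ[c<2](R) → 2
  ρ[f/c](σ[c<2](R)) → 2
  (π[f,b](ρ[b/g](ρ[f/e](S))) ∪ ρ[f/c](σ[c<2](R))) → 8

E1 and E2 produce the same multiset:
f | b
1 | 3
1 | 6
4 | 7
5 | 1
7 | 5
7 | 7
8 | 8
9 | 6

yes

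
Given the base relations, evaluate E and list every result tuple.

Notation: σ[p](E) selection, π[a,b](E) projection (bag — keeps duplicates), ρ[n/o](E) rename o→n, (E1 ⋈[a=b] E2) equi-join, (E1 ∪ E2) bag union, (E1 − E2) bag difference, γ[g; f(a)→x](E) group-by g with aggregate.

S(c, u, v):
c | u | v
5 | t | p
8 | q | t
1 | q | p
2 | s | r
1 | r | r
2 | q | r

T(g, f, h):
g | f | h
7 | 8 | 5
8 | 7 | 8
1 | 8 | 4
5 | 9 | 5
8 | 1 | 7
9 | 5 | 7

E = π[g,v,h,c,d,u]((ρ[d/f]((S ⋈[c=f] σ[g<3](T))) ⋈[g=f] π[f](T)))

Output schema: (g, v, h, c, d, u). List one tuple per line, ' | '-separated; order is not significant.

Subexpression sizes:
  S → 6
  T → 6
  σ[g<3](T) → 1
  (S ⋈[c=f] σ[g<3](T)) → 1
  ρ[d/f]((S ⋈[c=f] σ[g<3](T))) → 1
  T → 6
  π[f](T) → 6
  (ρ[d/f]((S ⋈[c=f] σ[g<3](T))) ⋈[g=f] π[f](T)) → 1
  π[g,v,h,c,d,u]((ρ[d/f]((S ⋈[c=f] σ[g<3](T))) ⋈[g=f] π[f](T))) → 1

== RESULT ==
g | v | h | c | d | u
1 | t | 4 | 8 | 8 | q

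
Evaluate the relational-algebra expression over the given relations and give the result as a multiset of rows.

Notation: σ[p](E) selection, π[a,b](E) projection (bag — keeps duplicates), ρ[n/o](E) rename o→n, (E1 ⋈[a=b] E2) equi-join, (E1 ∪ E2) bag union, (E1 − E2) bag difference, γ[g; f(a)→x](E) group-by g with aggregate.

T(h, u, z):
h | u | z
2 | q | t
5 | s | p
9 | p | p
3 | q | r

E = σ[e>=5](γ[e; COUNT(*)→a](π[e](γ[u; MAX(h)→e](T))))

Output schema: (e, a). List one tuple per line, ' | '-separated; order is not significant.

Row counts bottom-up:
  T → 4
  γ[u; MAX(h)→e](T) → 3
  π[e](γ[u; MAX(h)→e](T)) → 3
  γ[e; COUNT(*)→a](π[e](γ[u; MAX(h)→e](T))) → 3
  σ[e>=5](γ[e; COUNT(*)→a](π[e](γ[u; MAX(h)→e](T)))) → 2

== RESULT ==
e | a
5 | 1
9 | 1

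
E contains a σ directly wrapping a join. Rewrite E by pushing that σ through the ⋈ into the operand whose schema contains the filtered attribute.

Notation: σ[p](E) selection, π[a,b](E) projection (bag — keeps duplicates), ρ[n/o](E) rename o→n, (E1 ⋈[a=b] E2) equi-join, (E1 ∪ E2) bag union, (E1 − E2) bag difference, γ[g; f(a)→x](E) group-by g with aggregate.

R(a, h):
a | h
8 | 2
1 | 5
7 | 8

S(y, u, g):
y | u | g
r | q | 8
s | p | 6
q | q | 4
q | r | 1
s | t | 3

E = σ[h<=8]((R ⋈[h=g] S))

σ filters on h, owned by the left side.
E' = (σ[h<=8](R) ⋈[h=g] S)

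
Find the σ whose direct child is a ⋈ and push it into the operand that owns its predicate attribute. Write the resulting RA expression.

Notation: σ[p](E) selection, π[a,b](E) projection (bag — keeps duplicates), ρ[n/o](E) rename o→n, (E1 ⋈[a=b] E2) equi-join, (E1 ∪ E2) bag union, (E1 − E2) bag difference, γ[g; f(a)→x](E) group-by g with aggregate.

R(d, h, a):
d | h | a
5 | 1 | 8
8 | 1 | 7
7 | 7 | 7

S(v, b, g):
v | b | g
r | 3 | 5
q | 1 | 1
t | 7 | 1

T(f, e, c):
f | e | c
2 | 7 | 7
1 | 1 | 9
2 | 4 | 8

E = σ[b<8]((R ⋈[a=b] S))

σ filters on b, owned by the right side.
E' = (R ⋈[a=b] σ[b<8](S))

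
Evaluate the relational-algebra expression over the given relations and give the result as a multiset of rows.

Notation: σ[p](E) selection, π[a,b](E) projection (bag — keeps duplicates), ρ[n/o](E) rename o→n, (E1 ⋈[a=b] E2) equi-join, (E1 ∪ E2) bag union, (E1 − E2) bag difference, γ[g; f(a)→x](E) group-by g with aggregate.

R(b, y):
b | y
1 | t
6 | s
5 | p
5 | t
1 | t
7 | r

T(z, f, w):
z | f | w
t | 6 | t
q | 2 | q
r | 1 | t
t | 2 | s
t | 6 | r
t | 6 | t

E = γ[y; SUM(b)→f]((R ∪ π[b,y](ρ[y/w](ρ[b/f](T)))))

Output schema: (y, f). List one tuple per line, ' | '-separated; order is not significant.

Subexpression sizes:
  R → 6
  T → 6
  ρ[b/f](T) → 6
  ρ[y/w](ρ[b/f](T)) → 6
  π[b,y](ρ[y/w](ρ[b/f](T))) → 6
  (R ∪ π[b,y](ρ[y/w](ρ[b/f](T)))) → 12
  γ[y; SUM(b)→f]((R ∪ π[b,y](ρ[y/w](ρ[b/f](T))))) → 5

== RESULT ==
y | f
p | 5
q | 2
r | 13
s | 8
t | 20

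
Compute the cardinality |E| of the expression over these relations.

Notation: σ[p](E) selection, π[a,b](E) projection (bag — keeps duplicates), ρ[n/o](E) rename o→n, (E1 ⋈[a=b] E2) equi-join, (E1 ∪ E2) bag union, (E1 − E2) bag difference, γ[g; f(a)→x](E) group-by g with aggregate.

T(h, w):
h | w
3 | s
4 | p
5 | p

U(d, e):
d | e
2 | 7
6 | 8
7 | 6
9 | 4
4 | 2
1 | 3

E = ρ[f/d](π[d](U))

Subexpression sizes:
  U → 6
  π[d](U) → 6
  ρ[f/d](π[d](U)) → 6

|E| = 6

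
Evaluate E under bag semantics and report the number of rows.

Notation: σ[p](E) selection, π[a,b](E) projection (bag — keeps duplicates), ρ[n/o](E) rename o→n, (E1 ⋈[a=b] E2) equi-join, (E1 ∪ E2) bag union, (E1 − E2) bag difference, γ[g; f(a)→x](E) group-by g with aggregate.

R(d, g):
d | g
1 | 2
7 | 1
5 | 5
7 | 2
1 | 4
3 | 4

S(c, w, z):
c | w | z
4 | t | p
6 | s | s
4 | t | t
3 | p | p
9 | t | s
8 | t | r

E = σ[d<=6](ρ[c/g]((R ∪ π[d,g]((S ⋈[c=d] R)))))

Row counts bottom-up:
  R → 6
  S → 6
  R → 6
  (S ⋈[c=d] R) → 1
  π[d,g]((S ⋈[c=d] R)) → 1
  (R ∪ π[d,g]((S ⋈[c=d] R))) → 7
  ρ[c/g]((R ∪ π[d,g]((S ⋈[c=d] R)))) → 7
  σ[d<=6](ρ[c/g]((R ∪ π[d,g]((S ⋈[c=d] R))))) → 5

|E| = 5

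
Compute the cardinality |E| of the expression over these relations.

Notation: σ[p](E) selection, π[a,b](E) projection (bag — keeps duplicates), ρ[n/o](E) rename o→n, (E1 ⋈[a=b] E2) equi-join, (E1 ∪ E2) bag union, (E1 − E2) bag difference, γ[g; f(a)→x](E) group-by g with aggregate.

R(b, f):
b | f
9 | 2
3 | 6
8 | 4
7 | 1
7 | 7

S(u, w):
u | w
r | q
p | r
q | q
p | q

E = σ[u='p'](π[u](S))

Stepwise |·|:
  S → 4
  π[u](S) → 4
  σ[u='p'](π[u](S)) → 2

|E| = 2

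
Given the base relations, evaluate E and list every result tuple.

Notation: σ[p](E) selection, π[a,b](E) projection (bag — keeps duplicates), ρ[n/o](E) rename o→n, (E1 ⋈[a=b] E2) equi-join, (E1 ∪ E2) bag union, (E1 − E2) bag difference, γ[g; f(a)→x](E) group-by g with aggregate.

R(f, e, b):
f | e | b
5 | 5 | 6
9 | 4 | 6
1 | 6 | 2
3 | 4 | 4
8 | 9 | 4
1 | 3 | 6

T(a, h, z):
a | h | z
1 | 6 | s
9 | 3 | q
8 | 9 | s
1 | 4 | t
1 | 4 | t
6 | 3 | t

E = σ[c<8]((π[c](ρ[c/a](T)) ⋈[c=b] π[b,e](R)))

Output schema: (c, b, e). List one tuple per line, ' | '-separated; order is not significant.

Per-node cardinality:
  T → 6
  ρ[c/a](T) → 6
  π[c](ρ[c/a](T)) → 6
  R → 6
  π[b,e](R) → 6
  (π[c](ρ[c/a](T)) ⋈[c=b] π[b,e](R)) → 3
  σ[c<8]((π[c](ρ[c/a](T)) ⋈[c=b] π[b,e](R))) → 3

== RESULT ==
c | b | e
6 | 6 | 3
6 | 6 | 4
6 | 6 | 5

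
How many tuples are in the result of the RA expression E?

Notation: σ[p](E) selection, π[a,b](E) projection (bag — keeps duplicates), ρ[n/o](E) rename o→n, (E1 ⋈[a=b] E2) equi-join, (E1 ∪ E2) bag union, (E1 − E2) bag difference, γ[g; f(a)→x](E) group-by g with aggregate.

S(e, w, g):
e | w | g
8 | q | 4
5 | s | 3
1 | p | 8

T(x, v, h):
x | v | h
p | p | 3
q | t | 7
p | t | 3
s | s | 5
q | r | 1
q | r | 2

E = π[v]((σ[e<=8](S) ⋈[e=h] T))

Row counts bottom-up:
  S → 3
  σ[e<=8](S) → 3
  T → 6
  (σ[e<=8](S) ⋈[e=h] T) → 2
  π[v]((σ[e<=8](S) ⋈[e=h] T)) → 2

|E| = 2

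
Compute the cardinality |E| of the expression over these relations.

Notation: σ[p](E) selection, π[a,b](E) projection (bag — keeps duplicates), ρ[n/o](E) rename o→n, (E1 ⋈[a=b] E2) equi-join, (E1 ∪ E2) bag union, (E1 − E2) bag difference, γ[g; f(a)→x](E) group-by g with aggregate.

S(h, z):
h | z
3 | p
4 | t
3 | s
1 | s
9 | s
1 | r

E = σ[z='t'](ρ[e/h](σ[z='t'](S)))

Per-node cardinality:
  S → 6
  σ[z='t'](S) → 1
  ρ[e/h](σ[z='t'](S)) → 1
  σ[z='t'](ρ[e/h](σ[z='t'](S))) → 1

|E| = 1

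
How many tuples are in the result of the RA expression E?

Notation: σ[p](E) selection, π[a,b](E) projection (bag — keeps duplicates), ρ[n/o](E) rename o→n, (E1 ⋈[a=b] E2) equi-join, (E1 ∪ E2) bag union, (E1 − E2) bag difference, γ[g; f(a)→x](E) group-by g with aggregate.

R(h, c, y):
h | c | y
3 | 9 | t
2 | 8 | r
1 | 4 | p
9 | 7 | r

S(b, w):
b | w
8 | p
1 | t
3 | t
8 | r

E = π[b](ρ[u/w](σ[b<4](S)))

Stepwise |·|:
  S → 4
  σ[b<4](S) → 2
  ρ[u/w](σ[b<4](S)) → 2
  π[b](ρ[u/w](σ[b<4](S))) → 2

|E| = 2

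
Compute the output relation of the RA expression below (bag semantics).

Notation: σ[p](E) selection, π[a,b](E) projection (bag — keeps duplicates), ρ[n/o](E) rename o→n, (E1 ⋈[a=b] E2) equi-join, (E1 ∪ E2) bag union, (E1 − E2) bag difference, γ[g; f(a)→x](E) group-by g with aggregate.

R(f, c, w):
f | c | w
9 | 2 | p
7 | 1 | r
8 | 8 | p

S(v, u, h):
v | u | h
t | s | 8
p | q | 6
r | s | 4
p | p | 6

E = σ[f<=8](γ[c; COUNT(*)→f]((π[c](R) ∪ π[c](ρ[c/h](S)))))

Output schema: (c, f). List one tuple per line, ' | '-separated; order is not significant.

Stepwise |·|:
  R → 3
  π[c](R) → 3
  S → 4
  ρ[c/h](S) → 4
  π[c](ρ[c/h](S)) → 4
  (π[c](R) ∪ π[c](ρ[c/h](S))) → 7
  γ[c; COUNT(*)→f]((π[c](R) ∪ π[c](ρ[c/h](S)))) → 5
  σ[f<=8](γ[c; COUNT(*)→f]((π[c](R) ∪ π[c](ρ[c/h](S))))) → 5

== RESULT ==
c | f
1 | 1
2 | 1
4 | 1
6 | 2
8 | 2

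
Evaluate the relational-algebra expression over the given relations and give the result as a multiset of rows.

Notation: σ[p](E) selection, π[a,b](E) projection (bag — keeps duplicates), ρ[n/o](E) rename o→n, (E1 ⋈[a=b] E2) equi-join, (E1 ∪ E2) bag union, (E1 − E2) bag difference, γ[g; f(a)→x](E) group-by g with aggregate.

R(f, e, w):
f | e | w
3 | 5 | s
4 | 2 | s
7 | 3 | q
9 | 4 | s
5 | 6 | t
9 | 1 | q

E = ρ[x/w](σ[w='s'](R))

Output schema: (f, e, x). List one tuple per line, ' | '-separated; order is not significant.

Stepwise |·|:
  R → 6
  σ[w='s'](R) → 3
  ρ[x/w](σ[w='s'](R)) → 3

== RESULT ==
f | e | x
3 | 5 | s
4 | 2 | s
9 | 4 | s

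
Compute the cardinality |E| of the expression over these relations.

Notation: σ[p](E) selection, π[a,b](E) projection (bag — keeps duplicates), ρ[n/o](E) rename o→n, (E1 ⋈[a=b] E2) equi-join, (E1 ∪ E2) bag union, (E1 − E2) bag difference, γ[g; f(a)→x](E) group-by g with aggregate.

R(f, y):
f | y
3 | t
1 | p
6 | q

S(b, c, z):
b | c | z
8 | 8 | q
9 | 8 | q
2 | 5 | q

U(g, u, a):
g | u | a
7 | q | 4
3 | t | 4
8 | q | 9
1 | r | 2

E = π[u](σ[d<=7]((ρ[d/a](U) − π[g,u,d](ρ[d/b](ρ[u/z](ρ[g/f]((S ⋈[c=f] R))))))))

Subexpression sizes:
  U → 4
  ρ[d/a](U) → 4
  S → 3
  R → 3
  (S ⋈[c=f] R) → 0
  ρ[g/f]((S ⋈[c=f] R)) → 0
  ρ[u/z](ρ[g/f]((S ⋈[c=f] R))) → 0
  ρ[d/b](ρ[u/z](ρ[g/f]((S ⋈[c=f] R)))) → 0
  π[g,u,d](ρ[d/b](ρ[u/z](ρ[g/f]((S ⋈[c=f] R))))) → 0
  (ρ[d/a](U) − π[g,u,d](ρ[d/b](ρ[u/z](ρ[g/f]((S ⋈[c=f] R)))))) → 4
  σ[d<=7]((ρ[d/a](U) − π[g,u,d](ρ[d/b](ρ[u/z](ρ[g/f]((S ⋈[c=f] R))))))) → 3
  π[u](σ[d<=7]((ρ[d/a](U) − π[g,u,d](ρ[d/b](ρ[u/z](ρ[g/f]((S ⋈[c=f] R)))))))) → 3

|E| = 3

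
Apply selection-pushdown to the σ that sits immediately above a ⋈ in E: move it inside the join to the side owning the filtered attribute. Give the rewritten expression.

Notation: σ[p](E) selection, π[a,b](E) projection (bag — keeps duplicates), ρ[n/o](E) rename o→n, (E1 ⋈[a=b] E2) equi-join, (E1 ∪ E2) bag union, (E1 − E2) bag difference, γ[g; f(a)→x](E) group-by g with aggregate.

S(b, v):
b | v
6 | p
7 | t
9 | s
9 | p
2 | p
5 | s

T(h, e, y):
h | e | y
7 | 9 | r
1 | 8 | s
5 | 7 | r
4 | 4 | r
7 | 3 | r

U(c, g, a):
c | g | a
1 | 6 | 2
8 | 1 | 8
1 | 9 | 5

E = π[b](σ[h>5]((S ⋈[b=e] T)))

σ filters on h, owned by the right side.
E' = π[b]((S ⋈[b=e] σ[h>5](T)))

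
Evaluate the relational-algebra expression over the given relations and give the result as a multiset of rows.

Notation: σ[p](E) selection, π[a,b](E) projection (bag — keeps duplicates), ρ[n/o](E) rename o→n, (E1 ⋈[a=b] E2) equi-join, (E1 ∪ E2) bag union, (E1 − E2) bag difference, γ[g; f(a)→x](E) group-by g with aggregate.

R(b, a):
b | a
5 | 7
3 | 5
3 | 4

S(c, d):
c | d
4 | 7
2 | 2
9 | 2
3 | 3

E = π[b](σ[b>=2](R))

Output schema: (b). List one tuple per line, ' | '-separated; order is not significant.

Per-node cardinality:
  R → 3
  σ[b>=2](R) → 3
  π[b](σ[b>=2](R)) → 3

== RESULT ==
b
3
3
5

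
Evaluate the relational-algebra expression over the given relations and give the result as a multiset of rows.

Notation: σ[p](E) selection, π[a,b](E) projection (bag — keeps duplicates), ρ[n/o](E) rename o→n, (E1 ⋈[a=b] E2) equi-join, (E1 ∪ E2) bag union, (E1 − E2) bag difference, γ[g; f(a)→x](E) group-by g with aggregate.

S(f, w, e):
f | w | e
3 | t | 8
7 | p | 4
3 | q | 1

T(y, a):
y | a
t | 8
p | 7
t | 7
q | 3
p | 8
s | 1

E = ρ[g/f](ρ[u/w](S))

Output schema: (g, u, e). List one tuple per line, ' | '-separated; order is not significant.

Stepwise |·|:
  S → 3
  ρ[u/w](S) → 3
  ρ[g/f](ρ[u/w](S)) → 3

== RESULT ==
g | u | e
3 | q | 1
3 | t | 8
7 | p | 4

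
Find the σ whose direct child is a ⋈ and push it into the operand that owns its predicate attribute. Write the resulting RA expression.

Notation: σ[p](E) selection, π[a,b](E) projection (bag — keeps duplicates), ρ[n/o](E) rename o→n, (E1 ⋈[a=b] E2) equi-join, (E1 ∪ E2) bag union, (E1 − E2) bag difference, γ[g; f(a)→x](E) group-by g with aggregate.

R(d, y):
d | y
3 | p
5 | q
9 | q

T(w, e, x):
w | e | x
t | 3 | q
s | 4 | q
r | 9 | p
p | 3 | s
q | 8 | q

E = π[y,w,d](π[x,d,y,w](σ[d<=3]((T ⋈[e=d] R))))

σ filters on d, owned by the right side.
E' = π[y,w,d](π[x,d,y,w]((T ⋈[e=d] σ[d<=3](R))))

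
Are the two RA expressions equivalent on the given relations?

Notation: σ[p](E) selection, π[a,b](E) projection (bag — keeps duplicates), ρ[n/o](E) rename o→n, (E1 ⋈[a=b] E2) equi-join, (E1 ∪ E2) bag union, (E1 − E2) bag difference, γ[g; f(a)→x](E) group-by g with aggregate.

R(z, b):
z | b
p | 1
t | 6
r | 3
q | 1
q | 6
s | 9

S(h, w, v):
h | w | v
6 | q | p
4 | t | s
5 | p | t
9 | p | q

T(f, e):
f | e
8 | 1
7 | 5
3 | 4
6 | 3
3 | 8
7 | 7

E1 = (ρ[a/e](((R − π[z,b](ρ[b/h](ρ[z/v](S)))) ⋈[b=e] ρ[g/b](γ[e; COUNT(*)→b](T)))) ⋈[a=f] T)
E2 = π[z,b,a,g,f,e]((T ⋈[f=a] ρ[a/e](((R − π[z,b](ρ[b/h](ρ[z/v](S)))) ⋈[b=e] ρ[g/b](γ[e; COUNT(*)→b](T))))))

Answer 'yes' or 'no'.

E1 subexpression sizes:
  R → 6
  S → 4
  ρ[z/v](S) → 4
  ρ[b/h](ρ[z/v](S)) → 4
  π[z,b](ρ[b/h](ρ[z/v](S))) → 4
  (R − π[z,b](ρ[b/h](ρ[z/v](S)))) → 6
  T → 6
  γ[e; COUNT(*)→b](T) → 6
  ρ[g/b](γ[e; COUNT(*)→b](T)) → 6
  ((R − π[z,b](ρ[b/h](ρ[z/v](S)))) ⋈[b=e] ρ[g/b](γ[e; COUNT(*)→b](T))) → 3
  ρ[a/e](((R − π[z,b](ρ[b/h](ρ[z/v](S)))) ⋈[b=e] ρ[g/b](γ[e; COUNT(*)→b](T)))) → 3
  T → 6
  (ρ[a/e](((R − π[z,b](ρ[b/h](ρ[z/v](S)))) ⋈[b=e] ρ[g/b](γ[e; COUNT(*)→b](T)))) ⋈[a=f] T) → 2
E2 subexpression sizes:
  T → 6
  R → 6
  S → 4
  ρ[z/v](S) → 4
  ρ[b/h](ρ[z/v](S)) → 4
  π[z,b](ρ[b/h](ρ[z/v](S))) → 4
  (R − π[z,b](ρ[b/h](ρ[z/v](S)))) → 6
  T → 6
  γ[e; COUNT(*)→b](T) → 6
  ρ[g/b](γ[e; COUNT(*)→b](T)) → 6
  ((R − π[z,b](ρ[b/h](ρ[z/v](S)))) ⋈[b=e] ρ[g/b](γ[e; COUNT(*)→b](T))) → 3
  ρ[a/e](((R − π[z,b](ρ[b/h](ρ[z/v](S)))) ⋈[b=e] ρ[g/b](γ[e; COUNT(*)→b](T)))) → 3
  (T ⋈[f=a] ρ[a/e](((R − π[z,b](ρ[b/h](ρ[z/v](S)))) ⋈[b=e] ρ[g/b](γ[e; COUNT(*)→b](T))))) → 2
  π[z,b,a,g,f,e]((T ⋈[f=a] ρ[a/e](((R − π[z,b](ρ[b/h](ρ[z/v](S)))) ⋈[b=e] ρ[g/b](γ[e; COUNT(*)→b](T)))))) → 2

E1 and E2 produce the same multiset:
z | b | a | g | f | e
r | 3 | 3 | 1 | 3 | 4
r | 3 | 3 | 1 | 3 | 8

yes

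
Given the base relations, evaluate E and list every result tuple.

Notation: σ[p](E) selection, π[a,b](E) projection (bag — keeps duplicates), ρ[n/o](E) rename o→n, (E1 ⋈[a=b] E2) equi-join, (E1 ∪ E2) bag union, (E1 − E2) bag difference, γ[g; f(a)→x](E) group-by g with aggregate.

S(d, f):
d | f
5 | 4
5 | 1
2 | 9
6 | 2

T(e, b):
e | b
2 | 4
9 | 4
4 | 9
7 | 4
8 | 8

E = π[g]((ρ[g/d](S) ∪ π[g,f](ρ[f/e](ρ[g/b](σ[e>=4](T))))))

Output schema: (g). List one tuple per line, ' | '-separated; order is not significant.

Stepwise |·|:
  S → 4
  ρ[g/d](S) → 4
  T → 5
  σ[e>=4](T) → 4
  ρ[g/b](σ[e>=4](T)) → 4
  ρ[f/e](ρ[g/b](σ[e>=4](T))) → 4
  π[g,f](ρ[f/e](ρ[g/b](σ[e>=4](T)))) → 4
  (ρ[g/d](S) ∪ π[g,f](ρ[f/e](ρ[g/b](σ[e>=4](T))))) → 8
  π[g]((ρ[g/d](S) ∪ π[g,f](ρ[f/e](ρ[g/b](σ[e>=4](T)))))) → 8

== RESULT ==
g
2
4
4
5
5
6
8
9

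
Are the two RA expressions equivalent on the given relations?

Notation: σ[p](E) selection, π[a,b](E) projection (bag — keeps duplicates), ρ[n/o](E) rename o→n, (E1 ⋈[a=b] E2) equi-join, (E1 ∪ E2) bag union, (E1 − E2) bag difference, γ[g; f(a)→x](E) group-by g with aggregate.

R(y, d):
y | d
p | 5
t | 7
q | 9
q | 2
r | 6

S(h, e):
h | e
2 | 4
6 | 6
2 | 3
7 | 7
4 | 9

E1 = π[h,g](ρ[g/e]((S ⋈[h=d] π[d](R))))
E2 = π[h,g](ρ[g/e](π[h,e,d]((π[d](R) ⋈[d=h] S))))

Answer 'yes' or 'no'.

E1 subexpression sizes:
  S → 5
  R → 5
  π[d](R) → 5
  (S ⋈[h=d] π[d](R)) → 4
  ρ[g/e]((S ⋈[h=d] π[d](R))) → 4
  π[h,g](ρ[g/e]((S ⋈[h=d] π[d](R)))) → 4
E2 subexpression sizes:
  R → 5
  π[d](R) → 5
  S → 5
  (π[d](R) ⋈[d=h] S) → 4
  π[h,e,d]((π[d](R) ⋈[d=h] S)) → 4
  ρ[g/e](π[h,e,d]((π[d](R) ⋈[d=h] S))) → 4
  π[h,g](ρ[g/e](π[h,e,d]((π[d](R) ⋈[d=h] S)))) → 4

E1 and E2 produce the same multiset:
h | g
2 | 3
2 | 4
6 | 6
7 | 7

yes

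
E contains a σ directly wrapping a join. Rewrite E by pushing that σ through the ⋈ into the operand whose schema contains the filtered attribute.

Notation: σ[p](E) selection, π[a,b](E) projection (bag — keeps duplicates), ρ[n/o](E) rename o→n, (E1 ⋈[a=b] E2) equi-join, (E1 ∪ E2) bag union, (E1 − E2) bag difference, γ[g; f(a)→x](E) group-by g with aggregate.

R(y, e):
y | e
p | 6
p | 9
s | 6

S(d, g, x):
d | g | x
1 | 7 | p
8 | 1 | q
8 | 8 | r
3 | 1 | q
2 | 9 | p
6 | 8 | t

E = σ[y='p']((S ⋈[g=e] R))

σ filters on y, owned by the right side.
E' = (S ⋈[g=e] σ[y='p'](R))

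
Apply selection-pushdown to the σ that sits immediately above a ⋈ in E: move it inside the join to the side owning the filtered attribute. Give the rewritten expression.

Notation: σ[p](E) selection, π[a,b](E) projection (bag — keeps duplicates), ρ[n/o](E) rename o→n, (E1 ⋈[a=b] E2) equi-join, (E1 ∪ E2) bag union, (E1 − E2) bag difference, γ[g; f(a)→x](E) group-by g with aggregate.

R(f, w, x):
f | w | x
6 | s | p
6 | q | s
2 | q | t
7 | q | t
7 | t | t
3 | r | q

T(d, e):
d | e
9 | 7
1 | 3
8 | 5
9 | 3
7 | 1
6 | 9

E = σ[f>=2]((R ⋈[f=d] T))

σ filters on f, owned by the left side.
E' = (σ[f>=2](R) ⋈[f=d] T)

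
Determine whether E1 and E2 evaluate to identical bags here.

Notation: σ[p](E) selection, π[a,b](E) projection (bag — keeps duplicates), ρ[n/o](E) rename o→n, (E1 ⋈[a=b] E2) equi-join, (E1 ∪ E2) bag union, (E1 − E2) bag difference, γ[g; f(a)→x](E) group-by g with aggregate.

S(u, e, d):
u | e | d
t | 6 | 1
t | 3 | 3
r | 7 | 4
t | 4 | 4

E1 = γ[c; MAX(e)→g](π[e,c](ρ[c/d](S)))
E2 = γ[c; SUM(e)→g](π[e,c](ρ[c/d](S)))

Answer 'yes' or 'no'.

E1 per-node cardinality:
  S → 4
  ρ[c/d](S) → 4
  π[e,c](ρ[c/d](S)) → 4
  γ[c; MAX(e)→g](π[e,c](ρ[c/d](S))) → 3
E2 per-node cardinality:
  S → 4
  ρ[c/d](S) → 4
  π[e,c](ρ[c/d](S)) → 4
  γ[c; SUM(e)→g](π[e,c](ρ[c/d](S))) → 3

E1 result:
c | g
1 | 6
3 | 3
4 | 7
E2 result:
c | g
1 | 6
3 | 3
4 | 11
Witness: (4, 11) appears 0× in E1 but 1× in E2.

no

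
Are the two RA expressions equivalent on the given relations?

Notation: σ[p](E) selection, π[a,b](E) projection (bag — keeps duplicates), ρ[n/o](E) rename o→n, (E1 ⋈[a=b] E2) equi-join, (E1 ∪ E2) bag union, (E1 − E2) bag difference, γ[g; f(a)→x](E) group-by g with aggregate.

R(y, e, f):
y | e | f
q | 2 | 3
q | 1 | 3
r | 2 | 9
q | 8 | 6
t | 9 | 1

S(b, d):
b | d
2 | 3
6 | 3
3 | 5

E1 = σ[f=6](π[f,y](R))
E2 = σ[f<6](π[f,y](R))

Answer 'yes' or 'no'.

E1 stepwise |·|:
  R → 5
  π[f,y](R) → 5
  σ[f=6](π[f,y](R)) → 1
E2 stepwise |·|:
  R → 5
  π[f,y](R) → 5
  σ[f<6](π[f,y](R)) → 3

E1 result:
f | y
6 | q
E2 result:
f | y
1 | t
3 | q
3 | q
Witness: (6, 'q') appears 1× in E1 but 0× in E2.

no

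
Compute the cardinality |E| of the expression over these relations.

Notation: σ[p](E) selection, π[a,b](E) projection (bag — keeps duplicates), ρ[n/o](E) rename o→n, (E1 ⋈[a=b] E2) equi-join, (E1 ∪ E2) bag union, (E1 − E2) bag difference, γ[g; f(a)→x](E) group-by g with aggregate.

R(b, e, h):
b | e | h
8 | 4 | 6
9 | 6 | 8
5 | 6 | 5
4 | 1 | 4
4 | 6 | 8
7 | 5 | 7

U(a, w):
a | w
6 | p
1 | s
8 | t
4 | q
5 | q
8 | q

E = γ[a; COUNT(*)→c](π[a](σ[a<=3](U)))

Row counts bottom-up:
  U → 6
  σ[a<=3](U) → 1
  π[a](σ[a<=3](U)) → 1
  γ[a; COUNT(*)→c](π[a](σ[a<=3](U))) → 1

|E| = 1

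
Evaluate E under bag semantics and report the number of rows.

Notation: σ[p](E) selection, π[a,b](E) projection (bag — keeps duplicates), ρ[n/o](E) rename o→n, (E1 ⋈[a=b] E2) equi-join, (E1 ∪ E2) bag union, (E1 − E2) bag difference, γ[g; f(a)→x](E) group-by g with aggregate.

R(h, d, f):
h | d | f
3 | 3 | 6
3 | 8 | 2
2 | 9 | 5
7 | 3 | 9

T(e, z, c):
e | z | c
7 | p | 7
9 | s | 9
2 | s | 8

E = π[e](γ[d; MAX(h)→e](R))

Subexpression sizes:
  R → 4
  γ[d; MAX(h)→e](R) → 3
  π[e](γ[d; MAX(h)→e](R)) → 3

|E| = 3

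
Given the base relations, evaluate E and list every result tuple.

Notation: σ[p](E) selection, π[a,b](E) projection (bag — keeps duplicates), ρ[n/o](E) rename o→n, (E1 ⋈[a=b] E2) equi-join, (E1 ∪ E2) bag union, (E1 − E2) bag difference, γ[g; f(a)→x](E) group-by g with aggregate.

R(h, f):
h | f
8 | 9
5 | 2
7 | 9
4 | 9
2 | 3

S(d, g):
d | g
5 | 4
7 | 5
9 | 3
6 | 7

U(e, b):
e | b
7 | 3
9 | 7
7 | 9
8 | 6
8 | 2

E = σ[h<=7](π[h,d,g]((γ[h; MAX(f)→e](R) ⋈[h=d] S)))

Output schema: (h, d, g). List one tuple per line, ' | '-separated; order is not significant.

Row counts bottom-up:
  R → 5
  γ[h; MAX(f)→e](R) → 5
  S → 4
  (γ[h; MAX(f)→e](R) ⋈[h=d] S) → 2
  π[h,d,g]((γ[h; MAX(f)→e](R) ⋈[h=d] S)) → 2
  σ[h<=7](π[h,d,g]((γ[h; MAX(f)→e](R) ⋈[h=d] S))) → 2

== RESULT ==
h | d | g
5 | 5 | 4
7 | 7 | 5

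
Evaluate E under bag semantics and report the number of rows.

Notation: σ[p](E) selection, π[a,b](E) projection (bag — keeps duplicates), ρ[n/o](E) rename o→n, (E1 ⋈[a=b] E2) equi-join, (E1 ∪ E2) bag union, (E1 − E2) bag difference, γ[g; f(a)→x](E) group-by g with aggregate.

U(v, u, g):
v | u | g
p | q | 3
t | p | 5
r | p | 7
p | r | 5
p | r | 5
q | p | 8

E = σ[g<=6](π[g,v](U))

Subexpression sizes:
  U → 6
  π[g,v](U) → 6
  σ[g<=6](π[g,v](U)) → 4

|E| = 4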